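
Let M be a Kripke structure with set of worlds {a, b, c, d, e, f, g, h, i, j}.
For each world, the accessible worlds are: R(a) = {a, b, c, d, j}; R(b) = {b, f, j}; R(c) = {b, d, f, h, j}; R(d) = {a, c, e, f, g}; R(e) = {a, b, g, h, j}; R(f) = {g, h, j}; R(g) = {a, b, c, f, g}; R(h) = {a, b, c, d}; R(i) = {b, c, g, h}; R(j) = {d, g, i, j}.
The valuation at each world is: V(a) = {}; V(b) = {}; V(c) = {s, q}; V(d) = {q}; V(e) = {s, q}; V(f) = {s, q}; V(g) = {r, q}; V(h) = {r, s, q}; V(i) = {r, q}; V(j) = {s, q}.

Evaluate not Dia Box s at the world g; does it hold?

Yes

At g: Dia Box s is false, so not Dia Box s is true.
  At g: Dia Box s requires Box s at some successor in {a, b, c, f, g}.
    At a: Box s is false.
    At b: Box s is false.
    At c: Box s is false.
    At f: Box s is false.
    At g: Box s is false.
  So Dia Box s is false at g.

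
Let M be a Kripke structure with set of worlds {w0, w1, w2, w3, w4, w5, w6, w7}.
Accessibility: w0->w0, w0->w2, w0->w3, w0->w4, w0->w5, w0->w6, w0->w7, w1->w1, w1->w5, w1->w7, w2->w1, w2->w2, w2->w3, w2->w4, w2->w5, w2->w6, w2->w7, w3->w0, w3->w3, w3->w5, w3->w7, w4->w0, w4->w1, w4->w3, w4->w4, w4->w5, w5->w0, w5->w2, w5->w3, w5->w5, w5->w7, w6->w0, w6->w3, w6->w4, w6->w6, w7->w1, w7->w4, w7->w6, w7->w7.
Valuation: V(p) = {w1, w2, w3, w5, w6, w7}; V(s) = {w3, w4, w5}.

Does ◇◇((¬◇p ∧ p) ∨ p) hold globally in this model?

Let φ = ◇◇((¬◇p ∧ p) ∨ p). Evaluate φ at each world:
  w0 (successors {w0, w2, w3, w4, w5, w6, w7}): φ is true.
  w1 (successors {w1, w5, w7}): φ is true.
  w2 (successors {w1, w2, w3, w4, w5, w6, w7}): φ is true.
  w3 (successors {w0, w3, w5, w7}): φ is true.
  w4 (successors {w0, w1, w3, w4, w5}): φ is true.
  w5 (successors {w0, w2, w3, w5, w7}): φ is true.
  w6 (successors {w0, w3, w4, w6}): φ is true.
  w7 (successors {w1, w4, w6, w7}): φ is true.
For instance, at w3:
  At w3: ◇◇((¬◇p ∧ p) ∨ p) requires ◇((¬◇p ∧ p) ∨ p) at some successor in {w0, w3, w5, w7}.
    ◇((¬◇p ∧ p) ∨ p) holds at w0, so ◇◇((¬◇p ∧ p) ∨ p) is true at w3.
      At w0: ◇((¬◇p ∧ p) ∨ p) requires (¬◇p ∧ p) ∨ p at some successor in {w0, w2, w3, w4, w5, w6, w7}.
        (¬◇p ∧ p) ∨ p holds at w2, so ◇((¬◇p ∧ p) ∨ p) is true at w0.

Yes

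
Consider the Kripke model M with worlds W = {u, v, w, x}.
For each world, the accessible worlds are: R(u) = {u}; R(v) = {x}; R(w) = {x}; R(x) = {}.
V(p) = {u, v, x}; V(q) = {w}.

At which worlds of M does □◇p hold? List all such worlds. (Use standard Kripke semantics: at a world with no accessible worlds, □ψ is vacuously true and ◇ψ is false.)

u, x

Let φ = □◇p. Evaluate φ at each world:
  u (successors {u}): φ is true.
  v (successors {x}): φ is false.
  w (successors {x}): φ is false.
  x (successors ∅): φ is true.
For instance, at v:
  At v: □◇p requires ◇p at every successor {x}.
    ◇p fails at x, so □◇p is false at v.
      At x: no accessible worlds, so ◇p is false.
Satisfying worlds: {u, x}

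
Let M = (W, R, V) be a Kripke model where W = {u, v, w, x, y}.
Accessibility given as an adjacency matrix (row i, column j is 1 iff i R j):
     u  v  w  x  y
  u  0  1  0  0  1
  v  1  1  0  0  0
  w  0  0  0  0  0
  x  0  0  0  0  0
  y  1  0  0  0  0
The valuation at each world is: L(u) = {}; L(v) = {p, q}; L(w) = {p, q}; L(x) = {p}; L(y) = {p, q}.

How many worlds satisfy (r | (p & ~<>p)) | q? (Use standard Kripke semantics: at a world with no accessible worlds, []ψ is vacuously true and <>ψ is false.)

Let φ = (r | (p & ~<>p)) | q. Evaluate φ at each world:
  u (successors {v, y}): φ is false.
  v (successors {u, v}): φ is true.
  w (successors ∅): φ is true.
  x (successors ∅): φ is true.
  y (successors {u}): φ is true.
For instance, at u:
  At u: r | (p & ~<>p) is false, q is false, so (r | (p & ~<>p)) | q is false.
    At u: r is false, p & ~<>p is false, so r | (p & ~<>p) is false.
      At u: p is false, ~<>p is false, so p & ~<>p is false.
Satisfying worlds: {v, w, x, y}

4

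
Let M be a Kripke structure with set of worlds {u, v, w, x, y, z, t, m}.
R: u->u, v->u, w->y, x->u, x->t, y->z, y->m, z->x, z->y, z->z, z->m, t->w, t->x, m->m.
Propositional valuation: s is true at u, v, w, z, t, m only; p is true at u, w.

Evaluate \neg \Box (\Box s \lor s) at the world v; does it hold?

No

At v: \Box (\Box s \lor s) is true, so \neg \Box (\Box s \lor s) is false.
  At v: \Box (\Box s \lor s) requires \Box s \lor s at every successor {u}.
      At u: \Box s is true, s is true, so \Box s \lor s is true.
  So \Box (\Box s \lor s) is true at v.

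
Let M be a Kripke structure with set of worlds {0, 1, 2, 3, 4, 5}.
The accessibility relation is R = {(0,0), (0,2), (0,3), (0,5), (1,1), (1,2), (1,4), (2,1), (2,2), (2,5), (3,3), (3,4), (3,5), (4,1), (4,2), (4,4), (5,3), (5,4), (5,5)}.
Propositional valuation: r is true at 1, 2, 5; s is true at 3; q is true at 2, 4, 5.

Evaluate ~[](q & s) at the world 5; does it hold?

At 5: [](q & s) is false, so ~[](q & s) is true.
  At 5: [](q & s) requires q & s at every successor {3, 4, 5}.
    q & s fails at 3, so [](q & s) is false at 5.

Yes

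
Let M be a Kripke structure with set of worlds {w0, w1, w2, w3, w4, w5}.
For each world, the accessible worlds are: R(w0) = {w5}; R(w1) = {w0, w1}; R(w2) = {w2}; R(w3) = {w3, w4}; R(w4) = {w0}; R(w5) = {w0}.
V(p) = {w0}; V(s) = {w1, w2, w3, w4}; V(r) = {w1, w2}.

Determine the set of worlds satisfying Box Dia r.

w2

Recall that Box ψ holds at a world iff ψ holds at every accessible world, and Dia ψ holds iff ψ holds at some accessible world.
Let φ = Box Dia r. Evaluate φ at each world:
  w0 (successors {w5}): φ is false.
  w1 (successors {w0, w1}): φ is false.
  w2 (successors {w2}): φ is true.
  w3 (successors {w3, w4}): φ is false.
  w4 (successors {w0}): φ is false.
  w5 (successors {w0}): φ is false.
For instance, at w0:
  At w0: Box Dia r requires Dia r at every successor {w5}.
    Dia r fails at w5, so Box Dia r is false at w0.
      At w5: Dia r requires r at some successor in {w0}.
        At w0: r is false.
      So Dia r is false at w5.
Satisfying worlds: {w2}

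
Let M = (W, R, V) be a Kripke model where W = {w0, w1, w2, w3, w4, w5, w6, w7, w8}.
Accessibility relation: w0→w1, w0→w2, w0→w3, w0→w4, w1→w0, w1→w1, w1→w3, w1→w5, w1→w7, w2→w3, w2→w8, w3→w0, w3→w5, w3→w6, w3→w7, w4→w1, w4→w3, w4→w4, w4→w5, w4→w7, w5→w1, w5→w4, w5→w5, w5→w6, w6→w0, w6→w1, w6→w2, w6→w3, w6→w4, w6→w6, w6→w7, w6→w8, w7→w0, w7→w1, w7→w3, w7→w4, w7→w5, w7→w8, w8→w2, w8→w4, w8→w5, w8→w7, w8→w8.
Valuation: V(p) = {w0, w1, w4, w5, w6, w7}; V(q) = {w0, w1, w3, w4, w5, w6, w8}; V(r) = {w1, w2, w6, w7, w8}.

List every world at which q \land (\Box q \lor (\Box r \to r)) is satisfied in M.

Let φ = q \land (\Box q \lor (\Box r \to r)). Evaluate φ at each world:
  w0 (successors {w1, w2, w3, w4}): φ is true.
  w1 (successors {w0, w1, w3, w5, w7}): φ is true.
  w2 (successors {w3, w8}): φ is false.
  w3 (successors {w0, w5, w6, w7}): φ is true.
  w4 (successors {w1, w3, w4, w5, w7}): φ is true.
  w5 (successors {w1, w4, w5, w6}): φ is true.
  w6 (successors {w0, w1, w2, w3, w4, w6, w7, w8}): φ is true.
  w7 (successors {w0, w1, w3, w4, w5, w8}): φ is false.
  w8 (successors {w2, w4, w5, w7, w8}): φ is true.
For instance, at w2:
  At w2: q is false, \Box q \lor (\Box r \to r) is true, so q \land (\Box q \lor (\Box r \to r)) is false.
    At w2: \Box q is true, \Box r \to r is true, so \Box q \lor (\Box r \to r) is true.
      At w2: \Box q requires q at every successor {w3, w8}.
        At w3: q is true.
        At w8: q is true.
      So \Box q is true at w2.
      At w2: \Box r is false, r is true, so \Box r \to r is true.
Satisfying worlds: {w0, w1, w3, w4, w5, w6, w8}

w0, w1, w3, w4, w5, w6, w8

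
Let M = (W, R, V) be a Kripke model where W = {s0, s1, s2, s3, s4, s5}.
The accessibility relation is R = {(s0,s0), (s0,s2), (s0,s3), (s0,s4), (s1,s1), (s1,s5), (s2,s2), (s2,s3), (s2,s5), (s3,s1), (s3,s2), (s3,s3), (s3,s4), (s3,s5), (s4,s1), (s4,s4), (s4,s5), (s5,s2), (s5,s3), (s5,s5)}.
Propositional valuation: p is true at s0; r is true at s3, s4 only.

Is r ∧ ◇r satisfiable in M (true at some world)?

Yes

Let φ = r ∧ ◇r. Evaluate φ at each world:
  s0 (successors {s0, s2, s3, s4}): φ is false.
  s1 (successors {s1, s5}): φ is false.
  s2 (successors {s2, s3, s5}): φ is false.
  s3 (successors {s1, s2, s3, s4, s5}): φ is true.
  s4 (successors {s1, s4, s5}): φ is true.
  s5 (successors {s2, s3, s5}): φ is false.
Detail at s3 (witness):
  At s3: r is true, ◇r is true, so r ∧ ◇r is true.
    At s3: ◇r requires r at some successor in {s1, s2, s3, s4, s5}.
      r holds at s3, so ◇r is true at s3.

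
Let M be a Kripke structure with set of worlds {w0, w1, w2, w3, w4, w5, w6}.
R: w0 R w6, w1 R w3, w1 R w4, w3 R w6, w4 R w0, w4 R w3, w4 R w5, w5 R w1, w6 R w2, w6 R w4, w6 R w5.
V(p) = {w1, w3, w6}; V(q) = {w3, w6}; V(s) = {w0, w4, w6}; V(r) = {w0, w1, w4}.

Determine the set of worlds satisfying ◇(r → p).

Let φ = ◇(r → p). Evaluate φ at each world:
  w0 (successors {w6}): φ is true.
  w1 (successors {w3, w4}): φ is true.
  w2 (successors ∅): φ is false.
  w3 (successors {w6}): φ is true.
  w4 (successors {w0, w3, w5}): φ is true.
  w5 (successors {w1}): φ is true.
  w6 (successors {w2, w4, w5}): φ is true.
For instance, at w5:
  At w5: ◇(r → p) requires r → p at some successor in {w1}.
    r → p holds at w1, so ◇(r → p) is true at w5.
Satisfying worlds: {w0, w1, w3, w4, w5, w6}

w0, w1, w3, w4, w5, w6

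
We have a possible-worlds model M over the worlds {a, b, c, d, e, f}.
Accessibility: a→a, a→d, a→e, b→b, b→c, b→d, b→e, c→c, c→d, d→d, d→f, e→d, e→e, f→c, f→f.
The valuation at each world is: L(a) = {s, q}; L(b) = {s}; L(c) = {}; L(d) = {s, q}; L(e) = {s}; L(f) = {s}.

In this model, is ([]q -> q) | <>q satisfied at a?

At a: []q -> q is true, <>q is true, so ([]q -> q) | <>q is true.
  At a: []q is false, q is true, so []q -> q is true.
    At a: []q requires q at every successor {a, d, e}.
      q fails at e, so []q is false at a.
  At a: <>q requires q at some successor in {a, d, e}.
    q holds at a, so <>q is true at a.

Yes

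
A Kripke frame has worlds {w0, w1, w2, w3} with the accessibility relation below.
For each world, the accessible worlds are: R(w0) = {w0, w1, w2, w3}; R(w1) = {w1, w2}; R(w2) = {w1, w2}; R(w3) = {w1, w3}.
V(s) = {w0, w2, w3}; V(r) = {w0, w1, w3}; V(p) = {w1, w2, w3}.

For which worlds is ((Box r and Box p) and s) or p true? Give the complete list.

w1, w2, w3

Recall that Box ψ holds at a world iff ψ holds at every accessible world, and Dia ψ holds iff ψ holds at some accessible world.
Let φ = ((Box r and Box p) and s) or p. Evaluate φ at each world:
  w0 (successors {w0, w1, w2, w3}): φ is false.
  w1 (successors {w1, w2}): φ is true.
  w2 (successors {w1, w2}): φ is true.
  w3 (successors {w1, w3}): φ is true.
For instance, at w2:
  At w2: (Box r and Box p) and s is false, p is true, so ((Box r and Box p) and s) or p is true.
    At w2: Box r and Box p is false, s is true, so (Box r and Box p) and s is false.
      At w2: Box r is false, Box p is true, so Box r and Box p is false.
Satisfying worlds: {w1, w2, w3}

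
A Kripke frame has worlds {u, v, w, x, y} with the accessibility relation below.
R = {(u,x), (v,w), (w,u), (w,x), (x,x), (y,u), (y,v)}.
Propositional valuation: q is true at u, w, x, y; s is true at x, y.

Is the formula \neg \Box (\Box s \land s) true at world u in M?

No

At u: \Box (\Box s \land s) is true, so \neg \Box (\Box s \land s) is false.
  At u: \Box (\Box s \land s) requires \Box s \land s at every successor {x}.
      At x: \Box s is true, s is true, so \Box s \land s is true.
  So \Box (\Box s \land s) is true at u.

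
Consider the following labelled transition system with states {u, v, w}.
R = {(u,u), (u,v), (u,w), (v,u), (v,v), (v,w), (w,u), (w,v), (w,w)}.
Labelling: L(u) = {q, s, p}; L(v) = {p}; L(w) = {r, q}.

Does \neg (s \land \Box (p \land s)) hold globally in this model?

Let φ = \neg (s \land \Box (p \land s)). Evaluate φ at each world:
  u (successors {u, v, w}): φ is true.
  v (successors {u, v, w}): φ is true.
  w (successors {u, v, w}): φ is true.
For instance, at u:
  At u: s \land \Box (p \land s) is false, so \neg (s \land \Box (p \land s)) is true.
    At u: s is true, \Box (p \land s) is false, so s \land \Box (p \land s) is false.
      At u: \Box (p \land s) requires p \land s at every successor {u, v, w}.
        p \land s fails at v, so \Box (p \land s) is false at u.

Yes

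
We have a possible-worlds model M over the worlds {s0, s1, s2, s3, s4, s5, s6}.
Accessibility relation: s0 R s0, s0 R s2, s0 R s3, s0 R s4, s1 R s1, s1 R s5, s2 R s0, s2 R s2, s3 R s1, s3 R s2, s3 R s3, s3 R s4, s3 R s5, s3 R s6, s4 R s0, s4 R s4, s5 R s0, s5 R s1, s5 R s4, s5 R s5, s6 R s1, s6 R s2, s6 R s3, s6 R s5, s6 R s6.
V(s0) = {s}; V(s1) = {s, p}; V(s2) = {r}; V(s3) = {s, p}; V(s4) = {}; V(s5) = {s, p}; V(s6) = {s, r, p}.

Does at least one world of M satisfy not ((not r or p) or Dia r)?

No

Let φ = not ((not r or p) or Dia r). Evaluate φ at each world:
  s0 (successors {s0, s2, s3, s4}): φ is false.
  s1 (successors {s1, s5}): φ is false.
  s2 (successors {s0, s2}): φ is false.
  s3 (successors {s1, s2, s3, s4, s5, s6}): φ is false.
  s4 (successors {s0, s4}): φ is false.
  s5 (successors {s0, s1, s4, s5}): φ is false.
  s6 (successors {s1, s2, s3, s5, s6}): φ is false.
For instance, at s3:
  At s3: (not r or p) or Dia r is true, so not ((not r or p) or Dia r) is false.
    At s3: not r or p is true, Dia r is true, so (not r or p) or Dia r is true.
      At s3: Dia r requires r at some successor in {s1, s2, s3, s4, s5, s6}.
        r holds at s2, so Dia r is true at s3.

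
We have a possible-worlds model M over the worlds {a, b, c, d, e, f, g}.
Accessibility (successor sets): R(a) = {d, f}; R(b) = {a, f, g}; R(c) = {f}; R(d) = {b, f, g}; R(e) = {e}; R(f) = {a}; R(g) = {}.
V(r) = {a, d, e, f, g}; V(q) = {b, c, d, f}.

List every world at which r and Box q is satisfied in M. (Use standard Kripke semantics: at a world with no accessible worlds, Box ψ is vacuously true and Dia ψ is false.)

Let φ = r and Box q. Evaluate φ at each world:
  a (successors {d, f}): φ is true.
  b (successors {a, f, g}): φ is false.
  c (successors {f}): φ is false.
  d (successors {b, f, g}): φ is false.
  e (successors {e}): φ is false.
  f (successors {a}): φ is false.
  g (successors ∅): φ is true.
For instance, at e:
  At e: r is true, Box q is false, so r and Box q is false.
    At e: Box q requires q at every successor {e}.
      q fails at e, so Box q is false at e.
Satisfying worlds: {a, g}

a, g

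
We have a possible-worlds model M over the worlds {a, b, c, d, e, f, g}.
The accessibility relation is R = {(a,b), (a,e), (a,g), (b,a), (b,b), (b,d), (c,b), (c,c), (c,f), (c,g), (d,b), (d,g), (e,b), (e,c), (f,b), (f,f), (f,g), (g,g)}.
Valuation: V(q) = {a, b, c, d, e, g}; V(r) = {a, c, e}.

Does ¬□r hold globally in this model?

Let φ = ¬□r. Evaluate φ at each world:
  a (successors {b, e, g}): φ is true.
  b (successors {a, b, d}): φ is true.
  c (successors {b, c, f, g}): φ is true.
  d (successors {b, g}): φ is true.
  e (successors {b, c}): φ is true.
  f (successors {b, f, g}): φ is true.
  g (successors {g}): φ is true.
For instance, at c:
  At c: □r is false, so ¬□r is true.
    At c: □r requires r at every successor {b, c, f, g}.
      r fails at b, so □r is false at c.

Yes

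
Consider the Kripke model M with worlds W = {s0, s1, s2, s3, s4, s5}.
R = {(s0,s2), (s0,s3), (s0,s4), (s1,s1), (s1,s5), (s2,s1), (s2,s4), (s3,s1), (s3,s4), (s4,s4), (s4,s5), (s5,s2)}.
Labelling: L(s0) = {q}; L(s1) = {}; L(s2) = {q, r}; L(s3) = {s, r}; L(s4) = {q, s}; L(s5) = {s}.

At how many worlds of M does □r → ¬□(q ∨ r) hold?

5

Recall that □ψ holds at a world iff ψ holds at every accessible world, and ◇ψ holds iff ψ holds at some accessible world.
Let φ = □r → ¬□(q ∨ r). Evaluate φ at each world:
  s0 (successors {s2, s3, s4}): φ is true.
  s1 (successors {s1, s5}): φ is true.
  s2 (successors {s1, s4}): φ is true.
  s3 (successors {s1, s4}): φ is true.
  s4 (successors {s4, s5}): φ is true.
  s5 (successors {s2}): φ is false.
For instance, at s2:
  At s2: □r is false, ¬□(q ∨ r) is true, so □r → ¬□(q ∨ r) is true.
    At s2: □r requires r at every successor {s1, s4}.
      r fails at s1, so □r is false at s2.
    At s2: □(q ∨ r) is false, so ¬□(q ∨ r) is true.
      At s2: □(q ∨ r) requires q ∨ r at every successor {s1, s4}.
        q ∨ r fails at s1, so □(q ∨ r) is false at s2.
Satisfying worlds: {s0, s1, s2, s3, s4}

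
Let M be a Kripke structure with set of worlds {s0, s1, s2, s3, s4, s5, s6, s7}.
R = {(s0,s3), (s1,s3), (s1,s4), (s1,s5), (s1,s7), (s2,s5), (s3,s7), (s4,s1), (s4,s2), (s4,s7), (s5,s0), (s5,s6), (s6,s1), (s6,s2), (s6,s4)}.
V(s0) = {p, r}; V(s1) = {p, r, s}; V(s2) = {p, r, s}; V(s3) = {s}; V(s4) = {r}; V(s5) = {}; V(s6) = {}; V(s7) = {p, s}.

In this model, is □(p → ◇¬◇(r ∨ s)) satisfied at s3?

At s3: □(p → ◇¬◇(r ∨ s)) requires p → ◇¬◇(r ∨ s) at every successor {s7}.
  p → ◇¬◇(r ∨ s) fails at s7, so □(p → ◇¬◇(r ∨ s)) is false at s3.
    At s7: p is true, ◇¬◇(r ∨ s) is false, so p → ◇¬◇(r ∨ s) is false.
      At s7: no accessible worlds, so ◇¬◇(r ∨ s) is false.

No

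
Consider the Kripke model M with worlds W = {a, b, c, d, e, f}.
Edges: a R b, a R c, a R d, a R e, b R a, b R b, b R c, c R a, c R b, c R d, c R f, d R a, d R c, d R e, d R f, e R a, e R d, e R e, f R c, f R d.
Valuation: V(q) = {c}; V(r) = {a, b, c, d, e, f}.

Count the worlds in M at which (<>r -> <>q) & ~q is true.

Let φ = (<>r -> <>q) & ~q. Evaluate φ at each world:
  a (successors {b, c, d, e}): φ is true.
  b (successors {a, b, c}): φ is true.
  c (successors {a, b, d, f}): φ is false.
  d (successors {a, c, e, f}): φ is true.
  e (successors {a, d, e}): φ is false.
  f (successors {c, d}): φ is true.
For instance, at a:
  At a: <>r -> <>q is true, ~q is true, so (<>r -> <>q) & ~q is true.
    At a: <>r is true, <>q is true, so <>r -> <>q is true.
      At a: <>r requires r at some successor in {b, c, d, e}.
        r holds at b, so <>r is true at a.
      At a: <>q requires q at some successor in {b, c, d, e}.
        q holds at c, so <>q is true at a.
Satisfying worlds: {a, b, d, f}

4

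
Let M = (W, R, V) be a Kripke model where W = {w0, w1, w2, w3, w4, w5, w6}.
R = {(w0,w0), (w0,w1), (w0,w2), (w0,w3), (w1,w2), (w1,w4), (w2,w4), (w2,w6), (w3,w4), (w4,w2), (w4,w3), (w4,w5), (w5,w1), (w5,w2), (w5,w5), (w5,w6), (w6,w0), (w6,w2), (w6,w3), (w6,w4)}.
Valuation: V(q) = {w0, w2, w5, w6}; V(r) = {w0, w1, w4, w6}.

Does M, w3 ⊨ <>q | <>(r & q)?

At w3: <>q is false, <>(r & q) is false, so <>q | <>(r & q) is false.
  At w3: <>q requires q at some successor in {w4}.
    At w4: q is false.
  So <>q is false at w3.
  At w3: <>(r & q) requires r & q at some successor in {w4}.
    At w4: r & q is false.
  So <>(r & q) is false at w3.

No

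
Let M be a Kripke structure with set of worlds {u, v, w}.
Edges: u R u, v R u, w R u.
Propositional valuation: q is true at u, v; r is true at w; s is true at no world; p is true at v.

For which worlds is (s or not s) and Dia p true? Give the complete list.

Let φ = (s or not s) and Dia p. Evaluate φ at each world:
  u (successors {u}): φ is false.
  v (successors {u}): φ is false.
  w (successors {u}): φ is false.
For instance, at v:
  At v: s or not s is true, Dia p is false, so (s or not s) and Dia p is false.
    At v: Dia p requires p at some successor in {u}.
      At u: p is false.
    So Dia p is false at v.
Satisfying worlds: none.

none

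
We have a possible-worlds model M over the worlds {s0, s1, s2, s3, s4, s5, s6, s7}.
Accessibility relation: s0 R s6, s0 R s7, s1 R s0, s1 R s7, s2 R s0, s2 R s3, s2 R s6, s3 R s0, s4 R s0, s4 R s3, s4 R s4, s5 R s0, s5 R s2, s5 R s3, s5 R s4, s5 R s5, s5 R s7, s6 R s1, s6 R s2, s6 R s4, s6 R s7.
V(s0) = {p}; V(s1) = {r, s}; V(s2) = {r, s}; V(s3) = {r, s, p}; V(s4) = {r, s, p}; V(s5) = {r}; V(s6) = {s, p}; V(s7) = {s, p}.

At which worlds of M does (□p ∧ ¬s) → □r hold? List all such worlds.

s1, s2, s3, s4, s5, s6, s7

Let φ = (□p ∧ ¬s) → □r. Evaluate φ at each world:
  s0 (successors {s6, s7}): φ is false.
  s1 (successors {s0, s7}): φ is true.
  s2 (successors {s0, s3, s6}): φ is true.
  s3 (successors {s0}): φ is true.
  s4 (successors {s0, s3, s4}): φ is true.
  s5 (successors {s0, s2, s3, s4, s5, s7}): φ is true.
  s6 (successors {s1, s2, s4, s7}): φ is true.
  s7 (successors ∅): φ is true.
For instance, at s6:
  At s6: □p ∧ ¬s is false, □r is false, so (□p ∧ ¬s) → □r is true.
    At s6: □p is false, ¬s is false, so □p ∧ ¬s is false.
      At s6: □p requires p at every successor {s1, s2, s4, s7}.
        p fails at s1, so □p is false at s6.
    At s6: □r requires r at every successor {s1, s2, s4, s7}.
      r fails at s7, so □r is false at s6.
Satisfying worlds: {s1, s2, s3, s4, s5, s6, s7}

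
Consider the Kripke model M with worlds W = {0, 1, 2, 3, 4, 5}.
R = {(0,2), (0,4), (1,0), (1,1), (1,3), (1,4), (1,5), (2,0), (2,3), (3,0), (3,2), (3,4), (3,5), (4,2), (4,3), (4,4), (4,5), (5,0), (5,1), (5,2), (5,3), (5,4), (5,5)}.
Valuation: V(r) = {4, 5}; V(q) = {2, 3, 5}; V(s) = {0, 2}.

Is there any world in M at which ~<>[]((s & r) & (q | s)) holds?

Yes

Let φ = ~<>[]((s & r) & (q | s)). Evaluate φ at each world:
  0 (successors {2, 4}): φ is true.
  1 (successors {0, 1, 3, 4, 5}): φ is true.
  2 (successors {0, 3}): φ is true.
  3 (successors {0, 2, 4, 5}): φ is true.
  4 (successors {2, 3, 4, 5}): φ is true.
  5 (successors {0, 1, 2, 3, 4, 5}): φ is true.
Detail at 0 (witness):
  At 0: <>[]((s & r) & (q | s)) is false, so ~<>[]((s & r) & (q | s)) is true.
    At 0: <>[]((s & r) & (q | s)) requires []((s & r) & (q | s)) at some successor in {2, 4}.
      At 2: []((s & r) & (q | s)) is false.
      At 4: []((s & r) & (q | s)) is false.
    So <>[]((s & r) & (q | s)) is false at 0.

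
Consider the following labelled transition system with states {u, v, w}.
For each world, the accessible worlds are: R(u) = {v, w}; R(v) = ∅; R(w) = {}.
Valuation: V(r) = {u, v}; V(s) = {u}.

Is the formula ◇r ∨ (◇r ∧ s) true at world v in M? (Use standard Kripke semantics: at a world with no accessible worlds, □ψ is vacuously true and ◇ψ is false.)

No

At v: ◇r is false, ◇r ∧ s is false, so ◇r ∨ (◇r ∧ s) is false.
  At v: no accessible worlds, so ◇r is false.
  At v: ◇r is false, s is false, so ◇r ∧ s is false.
    At v: no accessible worlds, so ◇r is false.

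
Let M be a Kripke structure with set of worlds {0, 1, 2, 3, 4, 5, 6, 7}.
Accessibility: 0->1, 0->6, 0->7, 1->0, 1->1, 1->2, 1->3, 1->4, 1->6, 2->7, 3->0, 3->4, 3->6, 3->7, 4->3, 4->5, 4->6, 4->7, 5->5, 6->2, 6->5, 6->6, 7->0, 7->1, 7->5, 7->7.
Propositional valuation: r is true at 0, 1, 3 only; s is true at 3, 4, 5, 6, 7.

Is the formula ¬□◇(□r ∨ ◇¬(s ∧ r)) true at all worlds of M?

Let φ = ¬□◇(□r ∨ ◇¬(s ∧ r)). Evaluate φ at each world:
  0 (successors {1, 6, 7}): φ is false.
  1 (successors {0, 1, 2, 3, 4, 6}): φ is false.
  2 (successors {7}): φ is false.
  3 (successors {0, 4, 6, 7}): φ is false.
  4 (successors {3, 5, 6, 7}): φ is false.
  5 (successors {5}): φ is false.
  6 (successors {2, 5, 6}): φ is false.
  7 (successors {0, 1, 5, 7}): φ is false.
Detail at 0 (counterexample):
  At 0: □◇(□r ∨ ◇¬(s ∧ r)) is true, so ¬□◇(□r ∨ ◇¬(s ∧ r)) is false.
    At 0: □◇(□r ∨ ◇¬(s ∧ r)) requires ◇(□r ∨ ◇¬(s ∧ r)) at every successor {1, 6, 7}.
      At 1: ◇(□r ∨ ◇¬(s ∧ r)) is true.
      At 6: ◇(□r ∨ ◇¬(s ∧ r)) is true.
      At 7: ◇(□r ∨ ◇¬(s ∧ r)) is true.
    So □◇(□r ∨ ◇¬(s ∧ r)) is true at 0.

No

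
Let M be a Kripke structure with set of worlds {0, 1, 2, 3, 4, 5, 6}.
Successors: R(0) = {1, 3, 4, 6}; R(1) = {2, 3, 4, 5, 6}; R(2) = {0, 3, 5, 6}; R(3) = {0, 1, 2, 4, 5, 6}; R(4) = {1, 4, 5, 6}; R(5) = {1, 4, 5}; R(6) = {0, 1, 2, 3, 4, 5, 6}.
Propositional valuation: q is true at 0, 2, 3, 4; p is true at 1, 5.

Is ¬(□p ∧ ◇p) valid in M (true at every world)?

Yes

Let φ = ¬(□p ∧ ◇p). Evaluate φ at each world:
  0 (successors {1, 3, 4, 6}): φ is true.
  1 (successors {2, 3, 4, 5, 6}): φ is true.
  2 (successors {0, 3, 5, 6}): φ is true.
  3 (successors {0, 1, 2, 4, 5, 6}): φ is true.
  4 (successors {1, 4, 5, 6}): φ is true.
  5 (successors {1, 4, 5}): φ is true.
  6 (successors {0, 1, 2, 3, 4, 5, 6}): φ is true.
For instance, at 1:
  At 1: □p ∧ ◇p is false, so ¬(□p ∧ ◇p) is true.
    At 1: □p is false, ◇p is true, so □p ∧ ◇p is false.
      At 1: □p requires p at every successor {2, 3, 4, 5, 6}.
        p fails at 2, so □p is false at 1.
      At 1: ◇p requires p at some successor in {2, 3, 4, 5, 6}.
        p holds at 5, so ◇p is true at 1.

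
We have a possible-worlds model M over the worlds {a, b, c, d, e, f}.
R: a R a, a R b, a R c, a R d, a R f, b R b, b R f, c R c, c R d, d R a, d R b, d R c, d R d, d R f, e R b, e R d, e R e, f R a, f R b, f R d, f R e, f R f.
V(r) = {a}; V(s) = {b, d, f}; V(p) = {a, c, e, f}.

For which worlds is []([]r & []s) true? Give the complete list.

Recall that []ψ holds at a world iff ψ holds at every accessible world, and <>ψ holds iff ψ holds at some accessible world.
Let φ = []([]r & []s). Evaluate φ at each world:
  a (successors {a, b, c, d, f}): φ is false.
  b (successors {b, f}): φ is false.
  c (successors {c, d}): φ is false.
  d (successors {a, b, c, d, f}): φ is false.
  e (successors {b, d, e}): φ is false.
  f (successors {a, b, d, e, f}): φ is false.
For instance, at c:
  At c: []([]r & []s) requires []r & []s at every successor {c, d}.
    []r & []s fails at c, so []([]r & []s) is false at c.
      At c: []r is false, []s is false, so []r & []s is false.
Satisfying worlds: none.

none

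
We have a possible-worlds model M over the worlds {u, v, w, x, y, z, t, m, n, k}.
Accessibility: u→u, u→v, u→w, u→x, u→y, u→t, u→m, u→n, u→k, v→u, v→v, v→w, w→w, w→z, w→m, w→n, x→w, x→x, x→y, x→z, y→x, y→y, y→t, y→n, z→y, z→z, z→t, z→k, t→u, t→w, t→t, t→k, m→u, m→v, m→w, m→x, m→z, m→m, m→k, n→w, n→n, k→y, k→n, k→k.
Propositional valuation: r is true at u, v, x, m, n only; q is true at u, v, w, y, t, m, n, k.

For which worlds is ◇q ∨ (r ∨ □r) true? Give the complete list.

Let φ = ◇q ∨ (r ∨ □r). Evaluate φ at each world:
  u (successors {u, v, w, x, y, t, m, n, k}): φ is true.
  v (successors {u, v, w}): φ is true.
  w (successors {w, z, m, n}): φ is true.
  x (successors {w, x, y, z}): φ is true.
  y (successors {x, y, t, n}): φ is true.
  z (successors {y, z, t, k}): φ is true.
  t (successors {u, w, t, k}): φ is true.
  m (successors {u, v, w, x, z, m, k}): φ is true.
  n (successors {w, n}): φ is true.
  k (successors {y, n, k}): φ is true.
For instance, at t:
  At t: ◇q is true, r ∨ □r is false, so ◇q ∨ (r ∨ □r) is true.
    At t: ◇q requires q at some successor in {u, w, t, k}.
      q holds at u, so ◇q is true at t.
    At t: r is false, □r is false, so r ∨ □r is false.
      At t: □r requires r at every successor {u, w, t, k}.
        r fails at w, so □r is false at t.
Satisfying worlds: {u, v, w, x, y, z, t, m, n, k}

u, v, w, x, y, z, t, m, n, k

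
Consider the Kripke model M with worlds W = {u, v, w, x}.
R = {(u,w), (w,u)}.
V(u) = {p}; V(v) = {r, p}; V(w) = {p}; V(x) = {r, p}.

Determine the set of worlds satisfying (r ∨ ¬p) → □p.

Let φ = (r ∨ ¬p) → □p. Evaluate φ at each world:
  u (successors {w}): φ is true.
  v (successors ∅): φ is true.
  w (successors {u}): φ is true.
  x (successors ∅): φ is true.
For instance, at u:
  At u: r ∨ ¬p is false, □p is true, so (r ∨ ¬p) → □p is true.
    At u: □p requires p at every successor {w}.
      At w: p is true.
    So □p is true at u.
Satisfying worlds: {u, v, w, x}

u, v, w, x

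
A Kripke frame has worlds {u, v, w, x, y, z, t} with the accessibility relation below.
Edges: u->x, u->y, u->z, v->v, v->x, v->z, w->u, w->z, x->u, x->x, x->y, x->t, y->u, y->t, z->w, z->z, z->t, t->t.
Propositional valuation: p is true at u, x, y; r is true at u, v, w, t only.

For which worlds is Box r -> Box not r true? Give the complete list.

Let φ = Box r -> Box not r. Evaluate φ at each world:
  u (successors {x, y, z}): φ is true.
  v (successors {v, x, z}): φ is true.
  w (successors {u, z}): φ is true.
  x (successors {u, x, y, t}): φ is true.
  y (successors {u, t}): φ is false.
  z (successors {w, z, t}): φ is true.
  t (successors {t}): φ is false.
For instance, at t:
  At t: Box r is true, Box not r is false, so Box r -> Box not r is false.
    At t: Box r requires r at every successor {t}.
      At t: r is true.
    So Box r is true at t.
    At t: Box not r requires not r at every successor {t}.
      not r fails at t, so Box not r is false at t.
Satisfying worlds: {u, v, w, x, z}

u, v, w, x, z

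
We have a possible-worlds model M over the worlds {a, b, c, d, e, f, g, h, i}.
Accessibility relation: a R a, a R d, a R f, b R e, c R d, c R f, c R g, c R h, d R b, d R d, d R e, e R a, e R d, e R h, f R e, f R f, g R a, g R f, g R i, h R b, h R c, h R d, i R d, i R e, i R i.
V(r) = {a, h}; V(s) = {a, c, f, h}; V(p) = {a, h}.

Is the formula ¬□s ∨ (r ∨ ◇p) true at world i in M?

Yes

At i: ¬□s is true, r ∨ ◇p is false, so ¬□s ∨ (r ∨ ◇p) is true.
  At i: □s is false, so ¬□s is true.
    At i: □s requires s at every successor {d, e, i}.
      s fails at d, so □s is false at i.
  At i: r is false, ◇p is false, so r ∨ ◇p is false.
    At i: ◇p requires p at some successor in {d, e, i}.
      At d: p is false.
      At e: p is false.
      At i: p is false.
    So ◇p is false at i.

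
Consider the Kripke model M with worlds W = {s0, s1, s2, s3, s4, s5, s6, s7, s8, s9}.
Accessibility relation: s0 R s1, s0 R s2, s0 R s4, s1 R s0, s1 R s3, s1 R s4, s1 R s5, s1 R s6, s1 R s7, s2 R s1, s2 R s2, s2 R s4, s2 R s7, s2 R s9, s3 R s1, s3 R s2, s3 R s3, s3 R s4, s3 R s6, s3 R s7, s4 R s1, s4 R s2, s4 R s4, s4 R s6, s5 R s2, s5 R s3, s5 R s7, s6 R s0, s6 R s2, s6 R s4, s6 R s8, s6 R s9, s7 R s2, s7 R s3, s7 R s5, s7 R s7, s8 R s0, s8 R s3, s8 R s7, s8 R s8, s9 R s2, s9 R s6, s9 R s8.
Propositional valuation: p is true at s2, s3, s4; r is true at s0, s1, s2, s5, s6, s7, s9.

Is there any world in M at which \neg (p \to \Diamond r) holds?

Let φ = \neg (p \to \Diamond r). Evaluate φ at each world:
  s0 (successors {s1, s2, s4}): φ is false.
  s1 (successors {s0, s3, s4, s5, s6, s7}): φ is false.
  s2 (successors {s1, s2, s4, s7, s9}): φ is false.
  s3 (successors {s1, s2, s3, s4, s6, s7}): φ is false.
  s4 (successors {s1, s2, s4, s6}): φ is false.
  s5 (successors {s2, s3, s7}): φ is false.
  s6 (successors {s0, s2, s4, s8, s9}): φ is false.
  s7 (successors {s2, s3, s5, s7}): φ is false.
  s8 (successors {s0, s3, s7, s8}): φ is false.
  s9 (successors {s2, s6, s8}): φ is false.
For instance, at s6:
  At s6: p \to \Diamond r is true, so \neg (p \to \Diamond r) is false.
    At s6: p is false, \Diamond r is true, so p \to \Diamond r is true.
      At s6: \Diamond r requires r at some successor in {s0, s2, s4, s8, s9}.
        r holds at s0, so \Diamond r is true at s6.

No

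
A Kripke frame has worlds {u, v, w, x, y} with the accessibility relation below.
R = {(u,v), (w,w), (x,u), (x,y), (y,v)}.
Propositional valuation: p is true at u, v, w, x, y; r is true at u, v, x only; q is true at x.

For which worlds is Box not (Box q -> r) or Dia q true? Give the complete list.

v

Recall that Box ψ holds at a world iff ψ holds at every accessible world, and Dia ψ holds iff ψ holds at some accessible world.
Let φ = Box not (Box q -> r) or Dia q. Evaluate φ at each world:
  u (successors {v}): φ is false.
  v (successors ∅): φ is true.
  w (successors {w}): φ is false.
  x (successors {u, y}): φ is false.
  y (successors {v}): φ is false.
For instance, at x:
  At x: Box not (Box q -> r) is false, Dia q is false, so Box not (Box q -> r) or Dia q is false.
    At x: Box not (Box q -> r) requires not (Box q -> r) at every successor {u, y}.
      not (Box q -> r) fails at u, so Box not (Box q -> r) is false at x.
    At x: Dia q requires q at some successor in {u, y}.
      At u: q is false.
      At y: q is false.
    So Dia q is false at x.
Satisfying worlds: {v}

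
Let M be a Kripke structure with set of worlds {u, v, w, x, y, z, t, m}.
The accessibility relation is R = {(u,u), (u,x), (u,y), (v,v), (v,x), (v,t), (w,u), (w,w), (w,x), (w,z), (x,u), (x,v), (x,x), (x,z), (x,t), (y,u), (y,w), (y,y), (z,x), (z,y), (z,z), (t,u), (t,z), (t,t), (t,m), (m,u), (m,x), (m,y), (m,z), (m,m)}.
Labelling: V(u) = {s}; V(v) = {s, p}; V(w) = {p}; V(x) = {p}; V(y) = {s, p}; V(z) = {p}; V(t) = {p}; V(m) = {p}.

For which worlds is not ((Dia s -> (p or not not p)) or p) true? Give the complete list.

Let φ = not ((Dia s -> (p or not not p)) or p). Evaluate φ at each world:
  u (successors {u, x, y}): φ is true.
  v (successors {v, x, t}): φ is false.
  w (successors {u, w, x, z}): φ is false.
  x (successors {u, v, x, z, t}): φ is false.
  y (successors {u, w, y}): φ is false.
  z (successors {x, y, z}): φ is false.
  t (successors {u, z, t, m}): φ is false.
  m (successors {u, x, y, z, m}): φ is false.
For instance, at x:
  At x: (Dia s -> (p or not not p)) or p is true, so not ((Dia s -> (p or not not p)) or p) is false.
    At x: Dia s -> (p or not not p) is true, p is true, so (Dia s -> (p or not not p)) or p is true.
      At x: Dia s is true, p or not not p is true, so Dia s -> (p or not not p) is true.
Satisfying worlds: {u}

u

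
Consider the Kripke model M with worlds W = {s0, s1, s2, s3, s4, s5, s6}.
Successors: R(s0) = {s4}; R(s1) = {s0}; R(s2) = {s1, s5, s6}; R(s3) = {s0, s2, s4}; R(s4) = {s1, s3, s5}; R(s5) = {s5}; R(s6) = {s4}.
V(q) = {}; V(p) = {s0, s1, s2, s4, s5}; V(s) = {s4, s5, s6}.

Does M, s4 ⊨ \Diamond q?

At s4: \Diamond q requires q at some successor in {s1, s3, s5}.
  At s1: q is false.
  At s3: q is false.
  At s5: q is false.
So \Diamond q is false at s4.

No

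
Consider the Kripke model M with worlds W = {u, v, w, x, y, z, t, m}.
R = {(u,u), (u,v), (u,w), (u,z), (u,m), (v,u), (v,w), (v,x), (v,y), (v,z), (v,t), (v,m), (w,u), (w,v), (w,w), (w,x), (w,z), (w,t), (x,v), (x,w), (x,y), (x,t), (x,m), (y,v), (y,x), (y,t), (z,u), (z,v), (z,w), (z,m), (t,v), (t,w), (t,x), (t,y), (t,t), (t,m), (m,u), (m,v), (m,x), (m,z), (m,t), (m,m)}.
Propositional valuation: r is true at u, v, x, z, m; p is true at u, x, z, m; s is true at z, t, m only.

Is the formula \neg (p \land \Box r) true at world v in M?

Yes

At v: p \land \Box r is false, so \neg (p \land \Box r) is true.
  At v: p is false, \Box r is false, so p \land \Box r is false.
    At v: \Box r requires r at every successor {u, w, x, y, z, t, m}.
      r fails at w, so \Box r is false at v.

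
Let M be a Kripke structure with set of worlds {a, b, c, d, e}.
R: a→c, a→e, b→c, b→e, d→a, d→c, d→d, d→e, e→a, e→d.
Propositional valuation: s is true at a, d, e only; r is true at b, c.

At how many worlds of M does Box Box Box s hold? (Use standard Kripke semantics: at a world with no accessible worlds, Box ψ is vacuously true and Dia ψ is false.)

1

Let φ = Box Box Box s. Evaluate φ at each world:
  a (successors {c, e}): φ is false.
  b (successors {c, e}): φ is false.
  c (successors ∅): φ is true.
  d (successors {a, c, d, e}): φ is false.
  e (successors {a, d}): φ is false.
For instance, at b:
  At b: Box Box Box s requires Box Box s at every successor {c, e}.
    Box Box s fails at e, so Box Box Box s is false at b.
      At e: Box Box s requires Box s at every successor {a, d}.
        Box s fails at a, so Box Box s is false at e.
Satisfying worlds: {c}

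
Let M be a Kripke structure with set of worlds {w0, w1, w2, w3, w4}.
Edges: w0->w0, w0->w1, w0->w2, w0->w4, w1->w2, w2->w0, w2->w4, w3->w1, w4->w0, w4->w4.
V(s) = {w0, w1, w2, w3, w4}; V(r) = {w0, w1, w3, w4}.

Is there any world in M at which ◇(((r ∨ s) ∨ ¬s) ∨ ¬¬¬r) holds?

Let φ = ◇(((r ∨ s) ∨ ¬s) ∨ ¬¬¬r). Evaluate φ at each world:
  w0 (successors {w0, w1, w2, w4}): φ is true.
  w1 (successors {w2}): φ is true.
  w2 (successors {w0, w4}): φ is true.
  w3 (successors {w1}): φ is true.
  w4 (successors {w0, w4}): φ is true.
Detail at w0 (witness):
  At w0: ◇(((r ∨ s) ∨ ¬s) ∨ ¬¬¬r) requires ((r ∨ s) ∨ ¬s) ∨ ¬¬¬r at some successor in {w0, w1, w2, w4}.
    ((r ∨ s) ∨ ¬s) ∨ ¬¬¬r holds at w0, so ◇(((r ∨ s) ∨ ¬s) ∨ ¬¬¬r) is true at w0.

Yes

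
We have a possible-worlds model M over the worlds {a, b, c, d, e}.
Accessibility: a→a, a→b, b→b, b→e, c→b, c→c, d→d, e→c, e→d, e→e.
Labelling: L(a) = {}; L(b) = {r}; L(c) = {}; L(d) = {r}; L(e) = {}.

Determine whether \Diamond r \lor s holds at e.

At e: \Diamond r is true, s is false, so \Diamond r \lor s is true.
  At e: \Diamond r requires r at some successor in {c, d, e}.
    r holds at d, so \Diamond r is true at e.

Yes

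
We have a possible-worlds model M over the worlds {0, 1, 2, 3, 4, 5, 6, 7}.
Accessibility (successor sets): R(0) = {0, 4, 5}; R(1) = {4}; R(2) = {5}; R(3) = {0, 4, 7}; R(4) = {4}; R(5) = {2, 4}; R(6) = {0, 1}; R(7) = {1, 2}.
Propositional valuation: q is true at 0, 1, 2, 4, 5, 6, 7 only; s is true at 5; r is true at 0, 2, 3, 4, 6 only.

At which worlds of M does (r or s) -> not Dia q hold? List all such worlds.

Let φ = (r or s) -> not Dia q. Evaluate φ at each world:
  0 (successors {0, 4, 5}): φ is false.
  1 (successors {4}): φ is true.
  2 (successors {5}): φ is false.
  3 (successors {0, 4, 7}): φ is false.
  4 (successors {4}): φ is false.
  5 (successors {2, 4}): φ is false.
  6 (successors {0, 1}): φ is false.
  7 (successors {1, 2}): φ is true.
For instance, at 6:
  At 6: r or s is true, not Dia q is false, so (r or s) -> not Dia q is false.
    At 6: Dia q is true, so not Dia q is false.
      At 6: Dia q requires q at some successor in {0, 1}.
        q holds at 0, so Dia q is true at 6.
Satisfying worlds: {1, 7}

1, 7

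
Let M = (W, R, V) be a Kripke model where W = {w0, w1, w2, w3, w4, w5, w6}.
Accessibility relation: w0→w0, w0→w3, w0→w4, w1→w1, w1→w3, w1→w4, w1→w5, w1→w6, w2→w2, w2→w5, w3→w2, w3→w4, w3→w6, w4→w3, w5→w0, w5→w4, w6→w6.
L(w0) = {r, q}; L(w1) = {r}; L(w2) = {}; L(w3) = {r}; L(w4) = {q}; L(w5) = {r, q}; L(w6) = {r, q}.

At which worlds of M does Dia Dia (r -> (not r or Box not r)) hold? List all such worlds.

w0, w1, w2, w3, w4, w5

Recall that Box ψ holds at a world iff ψ holds at every accessible world, and Dia ψ holds iff ψ holds at some accessible world.
Let φ = Dia Dia (r -> (not r or Box not r)). Evaluate φ at each world:
  w0 (successors {w0, w3, w4}): φ is true.
  w1 (successors {w1, w3, w4, w5, w6}): φ is true.
  w2 (successors {w2, w5}): φ is true.
  w3 (successors {w2, w4, w6}): φ is true.
  w4 (successors {w3}): φ is true.
  w5 (successors {w0, w4}): φ is true.
  w6 (successors {w6}): φ is false.
For instance, at w2:
  At w2: Dia Dia (r -> (not r or Box not r)) requires Dia (r -> (not r or Box not r)) at some successor in {w2, w5}.
    Dia (r -> (not r or Box not r)) holds at w2, so Dia Dia (r -> (not r or Box not r)) is true at w2.
      At w2: Dia (r -> (not r or Box not r)) requires r -> (not r or Box not r) at some successor in {w2, w5}.
        r -> (not r or Box not r) holds at w2, so Dia (r -> (not r or Box not r)) is true at w2.
Satisfying worlds: {w0, w1, w2, w3, w4, w5}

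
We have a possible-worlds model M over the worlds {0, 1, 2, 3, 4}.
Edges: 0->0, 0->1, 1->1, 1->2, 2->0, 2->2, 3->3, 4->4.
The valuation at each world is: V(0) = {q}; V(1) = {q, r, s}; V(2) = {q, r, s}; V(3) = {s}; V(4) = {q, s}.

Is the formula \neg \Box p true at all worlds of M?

Let φ = \neg \Box p. Evaluate φ at each world:
  0 (successors {0, 1}): φ is true.
  1 (successors {1, 2}): φ is true.
  2 (successors {0, 2}): φ is true.
  3 (successors {3}): φ is true.
  4 (successors {4}): φ is true.
For instance, at 1:
  At 1: \Box p is false, so \neg \Box p is true.
    At 1: \Box p requires p at every successor {1, 2}.
      p fails at 1, so \Box p is false at 1.

Yes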